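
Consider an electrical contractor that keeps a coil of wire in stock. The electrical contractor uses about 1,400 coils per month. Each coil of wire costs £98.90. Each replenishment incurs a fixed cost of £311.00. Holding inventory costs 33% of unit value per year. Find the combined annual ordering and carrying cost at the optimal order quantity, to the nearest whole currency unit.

TC* ≈ £18,467

Annual demand D = 1,400 × 12 = 16,800.
Holding cost H = 0.33 × £98.90 = £32.6370 per unit per year.
The optimal lot size = √(2DS/H) = √(2 × 16,800 × 311 / 32.637) ≈ 565.84.
At the optimum the two cost components are equal, so total cost = 2·(Q*/2)H = Q*·H.
Minimum total = √(2DSH) = √(2 × 16,800 × 311 × 32.637) ≈ 18467.366.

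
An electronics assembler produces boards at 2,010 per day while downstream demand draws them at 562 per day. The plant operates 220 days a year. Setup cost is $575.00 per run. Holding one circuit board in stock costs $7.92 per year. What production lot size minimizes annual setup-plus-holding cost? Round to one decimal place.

Annual demand D = 562 × 220 = 123,640.
Production build-up factor (1 − d/p) = 1 − 562/2,010 = 0.7204.
Q* = √(2DS / (H(1 − d/p))) = √(2 × 123,640 × 575 / (7.92 × 0.7204)).
= √(142,186,000 / 5.7056) ≈ 4992.057.

Q* ≈ 4,992.1 boards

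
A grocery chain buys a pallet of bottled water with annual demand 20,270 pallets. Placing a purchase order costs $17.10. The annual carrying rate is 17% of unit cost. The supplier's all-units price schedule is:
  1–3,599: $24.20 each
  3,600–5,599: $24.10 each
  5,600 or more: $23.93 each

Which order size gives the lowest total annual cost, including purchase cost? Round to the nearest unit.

Q* ≈ 410 pallets

Holding cost per unit per year at price C is H = 0.17·C.
Evaluate total cost at each tier's feasible EOQ or, if the EOQ is below the tier, at the tier's minimum quantity.
EOQ at $24.20 = 410.5 (feasible in tier 1): TC = 20,270×$24.20 + (20,270/410.5)×17.1 + (410.5/2)×0.17×$24.20 = $492,222.78.
EOQ at $24.10 = 411.3 < 3600, so use break Q=3600: TC = 20,270×$24.10 + (20,270/3600.0)×17.1 + (3600.0/2)×0.17×$24.10 = $495,977.88.
EOQ at $23.93 = 412.8 < 5600, so use break Q=5600: TC = 20,270×$23.93 + (20,270/5600.0)×17.1 + (5600.0/2)×0.17×$23.93 = $496,513.68.
Lowest total cost is $492,222.78 at Q = 410.5.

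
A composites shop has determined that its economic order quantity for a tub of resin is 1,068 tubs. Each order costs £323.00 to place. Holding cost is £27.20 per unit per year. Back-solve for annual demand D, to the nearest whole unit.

D ≈ 48,026 tubs per year

The basic EOQ model gives Q* = √(2DS/H); rearrange for the unknown.
From Q* = √(2DS/H): D = Q*²H / (2S) = 1,068² × 27.2 / (2 × 323) = 48026.274.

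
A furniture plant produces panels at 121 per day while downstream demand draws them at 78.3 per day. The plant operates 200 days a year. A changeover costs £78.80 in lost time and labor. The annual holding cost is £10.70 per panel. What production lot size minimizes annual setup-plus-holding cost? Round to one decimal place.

Q* ≈ 808.5 panels

Annual demand D = 78.3 × 200 = 15,660.
Production build-up factor (1 − d/p) = 1 − 78.3/121 = 0.3529.
Q* = √(2DS / (H(1 − d/p))) = √(2 × 15,660 × 78.8 / (10.7 × 0.3529)).
= √(2,468,016 / 3.776) ≈ 808.464.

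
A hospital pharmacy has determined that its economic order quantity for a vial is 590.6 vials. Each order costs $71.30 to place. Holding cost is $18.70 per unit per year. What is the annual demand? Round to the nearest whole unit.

D ≈ 45,741 vials per year

The basic EOQ model gives Q* = √(2DS/H); rearrange for the unknown.
From Q* = √(2DS/H): D = Q*²H / (2S) = 590.6² × 18.7 / (2 × 71.3) = 45741.349.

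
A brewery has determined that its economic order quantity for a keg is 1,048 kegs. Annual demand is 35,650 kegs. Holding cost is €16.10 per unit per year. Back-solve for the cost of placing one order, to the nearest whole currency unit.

Invert the EOQ relation Q*² = 2DS/H.
From Q* = √(2DS/H): S = Q*²H / (2D) = 1,048² × 16.1 / (2 × 35,650) = 248.0041.

S ≈ €248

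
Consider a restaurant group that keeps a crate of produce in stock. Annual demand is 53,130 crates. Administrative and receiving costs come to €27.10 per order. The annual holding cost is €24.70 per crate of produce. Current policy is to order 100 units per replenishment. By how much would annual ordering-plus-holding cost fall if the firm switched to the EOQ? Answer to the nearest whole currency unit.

Extra cost ≈ €7,200 per year

EOQ = √(2DS/H) = √(2 × 53,130 × 27.1 / 24.7) ≈ 341.45.
Cost at Q* = (D/Q*)S + (Q*/2)H = √(2DSH) ≈ €8,433.70.
Cost at Q = 100: (53,130/100)×27.1 + (100/2)×24.7 = €14,398.23 + €1,235.00 = €15,633.23.
Excess = €15,633.23 − €8,433.70 = €7,199.53.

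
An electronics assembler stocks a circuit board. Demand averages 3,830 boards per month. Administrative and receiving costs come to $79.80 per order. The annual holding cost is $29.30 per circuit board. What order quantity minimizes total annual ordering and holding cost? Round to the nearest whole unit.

Q* ≈ 500 boards

Annual demand D = 3,830 × 12 = 45,960.
EOQ = √(2DS / H) = √(2 × 45,960 × 79.8 / 29.3).
= √(7,335,216 / 29.3) = √250,348.6689 ≈ 500.349.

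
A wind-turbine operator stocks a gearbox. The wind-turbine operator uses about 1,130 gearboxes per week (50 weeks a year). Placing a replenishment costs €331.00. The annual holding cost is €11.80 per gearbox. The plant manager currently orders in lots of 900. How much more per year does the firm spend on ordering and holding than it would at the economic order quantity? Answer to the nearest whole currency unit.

Annual demand D = 1,130 × 50 = 56,500.
EOQ = √(2DS/H) = √(2 × 56,500 × 331 / 11.8) ≈ 1780.38.
Cost at Q* = (D/Q*)S + (Q*/2)H = √(2DSH) ≈ €21,008.46.
Cost at Q = 900: (56,500/900)×331 + (900/2)×11.8 = €20,779.44 + €5,310.00 = €26,089.44.
Excess = €26,089.44 − €21,008.46 = €5,080.98.

Extra cost ≈ €5,081 per year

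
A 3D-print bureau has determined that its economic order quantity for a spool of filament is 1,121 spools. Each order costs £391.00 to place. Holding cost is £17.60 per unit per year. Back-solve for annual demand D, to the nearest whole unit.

D ≈ 28,282 spools per year

Invert the EOQ relation Q*² = 2DS/H.
From Q* = √(2DS/H): D = Q*²H / (2S) = 1,121² × 17.6 / (2 × 391) = 28282.457.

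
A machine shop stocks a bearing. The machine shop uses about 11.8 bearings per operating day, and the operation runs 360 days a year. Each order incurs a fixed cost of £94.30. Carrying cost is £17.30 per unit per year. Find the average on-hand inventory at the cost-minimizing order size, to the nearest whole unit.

Annual demand D = 11.8 × 360 = 4,248.
Q* = √(2DS/H) = √(2 × 4,248 × 94.3 / 17.3) ≈ 215.20.
Average inventory = Q*/2 ≈ 215.20 / 2 = 107.599.

Average inventory ≈ 108 bearings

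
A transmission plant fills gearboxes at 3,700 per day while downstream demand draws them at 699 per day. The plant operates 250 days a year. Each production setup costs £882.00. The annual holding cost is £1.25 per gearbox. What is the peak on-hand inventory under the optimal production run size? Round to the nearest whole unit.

I_max ≈ 14,143 gearboxes

Annual demand D = 699 × 250 = 174,750.
Production build-up factor (1 − d/p) = 1 − 699/3,700 = 0.8111.
Q* = √(2DS / (H(1 − d/p))) = √(2 × 174,750 × 882 / (1.25 × 0.8111)).
= √(308,259,000 / 1.0139) ≈ 17436.959.
Maximum inventory = Q*(1 − d/p) = 17436.959 × 0.8111 ≈ 14142.787.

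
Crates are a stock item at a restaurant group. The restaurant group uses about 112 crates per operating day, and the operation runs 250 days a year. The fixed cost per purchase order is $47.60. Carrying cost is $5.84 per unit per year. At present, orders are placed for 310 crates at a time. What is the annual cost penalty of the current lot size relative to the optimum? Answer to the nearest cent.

Extra cost ≈ $1,259.04 per year

Annual demand D = 112 × 250 = 28,000.
EOQ = √(2DS/H) = √(2 × 28,000 × 47.6 / 5.84) ≈ 675.60.
Cost at Q* = (D/Q*)S + (Q*/2)H = √(2DSH) ≈ $3,945.52.
Cost at Q = 310: (28,000/310)×47.6 + (310/2)×5.84 = $4,299.35 + $905.20 = $5,204.55.
Excess = $5,204.55 − $3,945.52 = $1,259.04.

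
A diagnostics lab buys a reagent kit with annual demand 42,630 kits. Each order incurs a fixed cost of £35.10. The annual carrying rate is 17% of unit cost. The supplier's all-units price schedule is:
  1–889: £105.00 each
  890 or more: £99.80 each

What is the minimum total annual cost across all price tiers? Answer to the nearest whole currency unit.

Holding cost per unit per year at price C is H = 0.17·C.
Evaluate total cost at each tier's feasible EOQ or, if the EOQ is below the tier, at the tier's minimum quantity.
EOQ at £105.00 = 409.5 (feasible in tier 1): TC = 42,630×£105.00 + (42,630/409.5)×35.1 + (409.5/2)×0.17×£105.00 = £4,483,458.79.
EOQ at £99.80 = 420.0 < 890, so use break Q=890: TC = 42,630×£99.80 + (42,630/890.0)×35.1 + (890.0/2)×0.17×£99.80 = £4,263,705.12.
Lowest total cost among the candidates is at Q = 890.0.

TC* ≈ £4,263,705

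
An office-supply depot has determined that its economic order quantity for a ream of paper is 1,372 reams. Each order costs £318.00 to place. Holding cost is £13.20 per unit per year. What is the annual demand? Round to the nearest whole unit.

Invert the EOQ relation Q*² = 2DS/H.
From Q* = √(2DS/H): D = Q*²H / (2S) = 1,372² × 13.2 / (2 × 318) = 39068.347.

D ≈ 39,068 reams per year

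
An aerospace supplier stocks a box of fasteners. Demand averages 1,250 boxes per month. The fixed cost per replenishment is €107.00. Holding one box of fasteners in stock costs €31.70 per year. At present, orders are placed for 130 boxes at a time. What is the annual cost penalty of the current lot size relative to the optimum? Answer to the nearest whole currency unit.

Extra cost ≈ €4,319 per year

Annual demand D = 1,250 × 12 = 15,000.
EOQ = √(2DS/H) = √(2 × 15,000 × 107 / 31.7) ≈ 318.22.
Cost at Q* = (D/Q*)S + (Q*/2)H = √(2DSH) ≈ €10,087.47.
Cost at Q = 130: (15,000/130)×107 + (130/2)×31.7 = €12,346.15 + €2,060.50 = €14,406.65.
Excess = €14,406.65 − €10,087.47 = €4,319.19.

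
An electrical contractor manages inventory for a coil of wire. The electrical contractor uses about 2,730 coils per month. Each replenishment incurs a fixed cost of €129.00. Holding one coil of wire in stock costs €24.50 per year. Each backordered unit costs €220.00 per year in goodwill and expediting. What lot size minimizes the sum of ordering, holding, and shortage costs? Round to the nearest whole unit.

Annual demand D = 2,730 × 12 = 32,760.
With planned backorders, Q* = √(2DS/H) · √((H+B)/B).
√(2DS/H) = √(2 × 32,760 × 129 / 24.5) = 587.352.
√((H+B)/B) = √((24.5+220)/220) = 1.0542.
Q* ≈ 619.194.

Q* ≈ 619 coils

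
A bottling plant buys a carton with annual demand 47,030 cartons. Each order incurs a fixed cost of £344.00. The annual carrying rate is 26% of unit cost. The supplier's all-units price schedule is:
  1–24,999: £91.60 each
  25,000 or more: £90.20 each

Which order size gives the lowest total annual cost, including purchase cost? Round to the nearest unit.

Holding cost per unit per year at price C is H = 0.26·C.
For each price level, check whether its EOQ is feasible; otherwise the best quantity at that price is the breakpoint.
EOQ at £91.60 = 1165.6 (feasible in tier 1): TC = 47,030×£91.60 + (47,030/1165.6)×344 + (1165.6/2)×0.26×£91.60 = £4,335,707.79.
EOQ at £90.20 = 1174.6 < 25000, so use break Q=25000: TC = 47,030×£90.20 + (47,030/25000.0)×344 + (25000.0/2)×0.26×£90.20 = £4,535,903.13.
Lowest total cost is £4,335,707.79 at Q = 1165.6.

Q* ≈ 1,166 cartons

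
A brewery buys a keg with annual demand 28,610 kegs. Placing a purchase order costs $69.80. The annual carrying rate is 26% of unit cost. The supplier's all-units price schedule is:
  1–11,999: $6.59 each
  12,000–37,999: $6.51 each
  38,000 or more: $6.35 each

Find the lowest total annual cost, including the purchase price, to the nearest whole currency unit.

Holding cost per unit per year at price C is H = 0.26·C.
Evaluate total cost at each tier's feasible EOQ or, if the EOQ is below the tier, at the tier's minimum quantity.
EOQ at $6.59 = 1526.8 (feasible in tier 1): TC = 28,610×$6.59 + (28,610/1526.8)×69.8 + (1526.8/2)×0.26×$6.59 = $191,155.86.
EOQ at $6.51 = 1536.1 < 12000, so use break Q=12000: TC = 28,610×$6.51 + (28,610/12000.0)×69.8 + (12000.0/2)×0.26×$6.51 = $196,573.11.
EOQ at $6.35 = 1555.3 < 38000, so use break Q=38000: TC = 28,610×$6.35 + (28,610/38000.0)×69.8 + (38000.0/2)×0.26×$6.35 = $213,095.05.
Lowest total cost among the candidates is at Q = 1526.8.

TC* ≈ $191,156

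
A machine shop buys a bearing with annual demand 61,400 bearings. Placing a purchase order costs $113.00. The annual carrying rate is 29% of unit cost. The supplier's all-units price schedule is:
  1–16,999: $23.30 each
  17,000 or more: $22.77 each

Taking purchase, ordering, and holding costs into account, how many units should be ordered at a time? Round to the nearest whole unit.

Holding cost per unit per year at price C is H = 0.29·C.
For each price level, check whether its EOQ is feasible; otherwise the best quantity at that price is the breakpoint.
EOQ at $23.30 = 1433.1 (feasible in tier 1): TC = 61,400×$23.30 + (61,400/1433.1)×113 + (1433.1/2)×0.29×$23.30 = $1,440,303.12.
EOQ at $22.77 = 1449.6 < 17000, so use break Q=17000: TC = 61,400×$22.77 + (61,400/17000.0)×113 + (17000.0/2)×0.29×$22.77 = $1,454,614.18.
Lowest total cost is $1,440,303.12 at Q = 1433.1.

Q* ≈ 1,433 bearings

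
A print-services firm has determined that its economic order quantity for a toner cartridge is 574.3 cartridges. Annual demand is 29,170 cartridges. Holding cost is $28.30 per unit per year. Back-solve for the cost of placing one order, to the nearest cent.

The basic EOQ model gives Q* = √(2DS/H); rearrange for the unknown.
From Q* = √(2DS/H): S = Q*²H / (2D) = 574.3² × 28.3 / (2 × 29,170) = 159.9918.

S ≈ $159.99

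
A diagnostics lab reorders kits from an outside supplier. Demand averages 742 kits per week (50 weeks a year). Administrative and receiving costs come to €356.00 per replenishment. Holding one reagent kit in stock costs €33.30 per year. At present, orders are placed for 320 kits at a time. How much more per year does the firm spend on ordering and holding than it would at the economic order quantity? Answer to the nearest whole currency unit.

Extra cost ≈ €16,943 per year

Annual demand D = 742 × 50 = 37,100.
EOQ = √(2DS/H) = √(2 × 37,100 × 356 / 33.3) ≈ 890.65.
Cost at Q* = (D/Q*)S + (Q*/2)H = √(2DSH) ≈ €29,658.49.
Cost at Q = 320: (37,100/320)×356 + (320/2)×33.3 = €41,273.75 + €5,328.00 = €46,601.75.
Excess = €46,601.75 − €29,658.49 = €16,943.26.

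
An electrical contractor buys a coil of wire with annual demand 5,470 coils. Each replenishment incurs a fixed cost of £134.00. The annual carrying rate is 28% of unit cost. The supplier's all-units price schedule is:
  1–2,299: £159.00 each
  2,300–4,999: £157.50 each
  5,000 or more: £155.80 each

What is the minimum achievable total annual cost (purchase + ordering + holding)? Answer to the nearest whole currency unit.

TC* ≈ £877,809

Holding cost per unit per year at price C is H = 0.28·C.
For each price level, check whether its EOQ is feasible; otherwise the best quantity at that price is the breakpoint.
EOQ at £159.00 = 181.5 (feasible in tier 1): TC = 5,470×£159.00 + (5,470/181.5)×134 + (181.5/2)×0.28×£159.00 = £877,808.65.
EOQ at £157.50 = 182.3 < 2300, so use break Q=2300: TC = 5,470×£157.50 + (5,470/2300.0)×134 + (2300.0/2)×0.28×£157.50 = £912,558.69.
EOQ at £155.80 = 183.3 < 5000, so use break Q=5000: TC = 5,470×£155.80 + (5,470/5000.0)×134 + (5000.0/2)×0.28×£155.80 = £961,432.60.
Lowest total cost among the candidates is at Q = 181.5.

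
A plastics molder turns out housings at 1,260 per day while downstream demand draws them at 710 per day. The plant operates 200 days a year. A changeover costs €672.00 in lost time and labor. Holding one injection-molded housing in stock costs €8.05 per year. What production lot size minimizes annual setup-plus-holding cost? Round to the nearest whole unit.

Annual demand D = 710 × 200 = 142,000.
Production build-up factor (1 − d/p) = 1 − 710/1,260 = 0.4365.
Q* = √(2DS / (H(1 − d/p))) = √(2 × 142,000 × 672 / (8.05 × 0.4365)).
= √(190,848,000 / 3.5139) ≈ 7369.700.

Q* ≈ 7,370 housings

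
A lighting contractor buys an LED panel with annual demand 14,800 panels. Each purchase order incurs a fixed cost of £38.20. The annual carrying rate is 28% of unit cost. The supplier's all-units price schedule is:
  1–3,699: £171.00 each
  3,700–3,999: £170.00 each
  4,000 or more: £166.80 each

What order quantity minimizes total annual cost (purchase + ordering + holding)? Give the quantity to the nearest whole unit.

Q* ≈ 154 panels

Holding cost per unit per year at price C is H = 0.28·C.
Candidates are each tier's EOQ (if it falls in that tier) and each price-break quantity.
EOQ at £171.00 = 153.7 (feasible in tier 1): TC = 14,800×£171.00 + (14,800/153.7)×38.2 + (153.7/2)×0.28×£171.00 = £2,538,157.91.
EOQ at £170.00 = 154.1 < 3700, so use break Q=3700: TC = 14,800×£170.00 + (14,800/3700.0)×38.2 + (3700.0/2)×0.28×£170.00 = £2,604,212.80.
EOQ at £166.80 = 155.6 < 4000, so use break Q=4000: TC = 14,800×£166.80 + (14,800/4000.0)×38.2 + (4000.0/2)×0.28×£166.80 = £2,562,189.34.
Lowest total cost is £2,538,157.91 at Q = 153.7.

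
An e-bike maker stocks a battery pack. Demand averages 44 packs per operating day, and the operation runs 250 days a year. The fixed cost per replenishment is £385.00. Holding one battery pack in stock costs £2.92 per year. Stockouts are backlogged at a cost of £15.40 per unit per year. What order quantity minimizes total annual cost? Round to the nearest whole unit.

Q* ≈ 1,858 packs

Annual demand D = 44 × 250 = 11,000.
With planned backorders, Q* = √(2DS/H) · √((H+B)/B).
√(2DS/H) = √(2 × 11,000 × 385 / 2.92) = 1703.140.
√((H+B)/B) = √((2.92+15.4)/15.4) = 1.0907.
Q* ≈ 1857.602.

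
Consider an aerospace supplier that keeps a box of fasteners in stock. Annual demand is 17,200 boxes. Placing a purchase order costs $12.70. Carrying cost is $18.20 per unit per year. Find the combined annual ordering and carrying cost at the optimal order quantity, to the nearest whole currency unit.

The optimal lot size = √(2DS/H) = √(2 × 17,200 × 12.7 / 18.2) ≈ 154.93.
At the optimum the two cost components are equal, so total cost = 2·(Q*/2)H = Q*·H.
Minimum total = √(2DSH) = √(2 × 17,200 × 12.7 × 18.2) ≈ 2819.790.

TC* ≈ $2,820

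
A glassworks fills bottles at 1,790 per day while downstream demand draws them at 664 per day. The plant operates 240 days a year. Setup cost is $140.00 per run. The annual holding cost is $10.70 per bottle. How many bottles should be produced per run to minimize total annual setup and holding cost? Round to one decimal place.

Annual demand D = 664 × 240 = 159,360.
Production build-up factor (1 − d/p) = 1 − 664/1,790 = 0.6291.
Q* = √(2DS / (H(1 − d/p))) = √(2 × 159,360 × 140 / (10.7 × 0.6291)).
= √(44,620,800 / 6.7308) ≈ 2574.744.

Q* ≈ 2,574.7 bottles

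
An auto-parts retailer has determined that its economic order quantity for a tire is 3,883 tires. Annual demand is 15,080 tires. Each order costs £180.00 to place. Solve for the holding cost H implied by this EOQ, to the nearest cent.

H ≈ £0.36

The basic EOQ model gives Q* = √(2DS/H); rearrange for the unknown.
From Q* = √(2DS/H): H = 2DS / Q*² = 2 × 15,080 × 180 / 3,883² = 0.3601.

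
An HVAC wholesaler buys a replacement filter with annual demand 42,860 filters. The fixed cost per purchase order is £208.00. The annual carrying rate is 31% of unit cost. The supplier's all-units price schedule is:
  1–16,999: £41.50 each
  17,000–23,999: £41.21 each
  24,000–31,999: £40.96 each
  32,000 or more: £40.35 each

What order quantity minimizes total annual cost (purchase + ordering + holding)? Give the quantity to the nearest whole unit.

Holding cost per unit per year at price C is H = 0.31·C.
Candidates are each tier's EOQ (if it falls in that tier) and each price-break quantity.
EOQ at £41.50 = 1177.2 (feasible in tier 1): TC = 42,860×£41.50 + (42,860/1177.2)×208 + (1177.2/2)×0.31×£41.50 = £1,793,835.29.
EOQ at £41.21 = 1181.4 < 17000, so use break Q=17000: TC = 42,860×£41.21 + (42,860/17000.0)×208 + (17000.0/2)×0.31×£41.21 = £1,875,373.35.
EOQ at £40.96 = 1185.0 < 24000, so use break Q=24000: TC = 42,860×£40.96 + (42,860/24000.0)×208 + (24000.0/2)×0.31×£40.96 = £1,908,288.25.
EOQ at £40.35 = 1193.9 < 32000, so use break Q=32000: TC = 42,860×£40.35 + (42,860/32000.0)×208 + (32000.0/2)×0.31×£40.35 = £1,929,815.59.
Lowest total cost is £1,793,835.29 at Q = 1177.2.

Q* ≈ 1,177 filters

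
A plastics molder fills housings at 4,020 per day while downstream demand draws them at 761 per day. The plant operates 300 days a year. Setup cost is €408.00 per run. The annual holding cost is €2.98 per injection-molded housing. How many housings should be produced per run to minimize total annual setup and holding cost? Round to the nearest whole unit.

Q* ≈ 8,781 housings

Annual demand D = 761 × 300 = 228,300.
Production build-up factor (1 − d/p) = 1 − 761/4,020 = 0.8107.
Q* = √(2DS / (H(1 − d/p))) = √(2 × 228,300 × 408 / (2.98 × 0.8107)).
= √(186,292,800 / 2.4159) ≈ 8781.339.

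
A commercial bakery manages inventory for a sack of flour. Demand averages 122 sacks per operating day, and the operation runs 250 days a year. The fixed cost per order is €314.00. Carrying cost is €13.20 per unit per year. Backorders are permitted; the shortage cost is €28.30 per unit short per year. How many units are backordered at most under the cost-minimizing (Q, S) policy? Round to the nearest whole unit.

Annual demand D = 122 × 250 = 30,500.
With planned backorders, Q* = √(2DS/H) · √((H+B)/B).
√(2DS/H) = √(2 × 30,500 × 314 / 13.2) = 1204.600.
√((H+B)/B) = √((13.2+28.3)/28.3) = 1.2110.
Q* ≈ 1458.726.
S* = Q* · H/(H+B) = 1458.726 × 13.2/41.5 ≈ 463.980.

S* ≈ 464 sacks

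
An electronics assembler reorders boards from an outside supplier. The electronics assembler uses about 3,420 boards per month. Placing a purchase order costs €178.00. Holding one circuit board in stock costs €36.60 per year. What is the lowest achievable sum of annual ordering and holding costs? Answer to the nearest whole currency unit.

Annual demand D = 3,420 × 12 = 41,040.
The optimal lot size = √(2DS/H) = √(2 × 41,040 × 178 / 36.6) ≈ 631.81.
At Q*, ordering cost (D/Q*)S equals holding cost (Q*/2)H, each = √(DSH/2).
Minimum total = √(2DSH) = √(2 × 41,040 × 178 × 36.6) ≈ 23124.333.

TC* ≈ €23,124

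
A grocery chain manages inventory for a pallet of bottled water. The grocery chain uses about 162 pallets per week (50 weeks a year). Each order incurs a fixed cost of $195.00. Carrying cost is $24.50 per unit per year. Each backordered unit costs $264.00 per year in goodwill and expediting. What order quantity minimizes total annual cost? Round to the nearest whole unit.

Annual demand D = 162 × 50 = 8,100.
With planned backorders, Q* = √(2DS/H) · √((H+B)/B).
√(2DS/H) = √(2 × 8,100 × 195 / 24.5) = 359.080.
√((H+B)/B) = √((24.5+264)/264) = 1.0454.
Q* ≈ 375.373.

Q* ≈ 375 pallets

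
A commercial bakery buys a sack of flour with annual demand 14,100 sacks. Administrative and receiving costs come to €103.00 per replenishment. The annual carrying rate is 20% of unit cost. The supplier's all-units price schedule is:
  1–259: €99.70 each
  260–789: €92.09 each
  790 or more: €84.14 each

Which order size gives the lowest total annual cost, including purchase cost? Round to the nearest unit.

Holding cost per unit per year at price C is H = 0.20·C.
Candidates are each tier's EOQ (if it falls in that tier) and each price-break quantity.
Tier 1 (€99.70): EOQ = 381.7 exceeds tier's upper bound 259, so this tier is dominated.
EOQ at €92.09 = 397.1 (feasible in tier 2): TC = 14,100×€92.09 + (14,100/397.1)×103 + (397.1/2)×0.20×€92.09 = €1,305,783.16.
EOQ at €84.14 = 415.5 < 790, so use break Q=790: TC = 14,100×€84.14 + (14,100/790.0)×103 + (790.0/2)×0.20×€84.14 = €1,194,859.41.
Lowest total cost is €1,194,859.41 at Q = 790.0.

Q* ≈ 790 sacks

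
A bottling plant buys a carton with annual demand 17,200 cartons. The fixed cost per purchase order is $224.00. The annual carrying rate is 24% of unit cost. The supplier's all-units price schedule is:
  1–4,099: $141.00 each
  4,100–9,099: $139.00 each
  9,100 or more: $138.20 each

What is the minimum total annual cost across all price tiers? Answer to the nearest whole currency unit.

Holding cost per unit per year at price C is H = 0.24·C.
Evaluate total cost at each tier's feasible EOQ or, if the EOQ is below the tier, at the tier's minimum quantity.
EOQ at $141.00 = 477.2 (feasible in tier 1): TC = 17,200×$141.00 + (17,200/477.2)×224 + (477.2/2)×0.24×$141.00 = $2,441,347.99.
EOQ at $139.00 = 480.6 < 4100, so use break Q=4100: TC = 17,200×$139.00 + (17,200/4100.0)×224 + (4100.0/2)×0.24×$139.00 = $2,460,127.71.
EOQ at $138.20 = 482.0 < 9100, so use break Q=9100: TC = 17,200×$138.20 + (17,200/9100.0)×224 + (9100.0/2)×0.24×$138.20 = $2,528,377.78.
Lowest total cost among the candidates is at Q = 477.2.

TC* ≈ $2,441,348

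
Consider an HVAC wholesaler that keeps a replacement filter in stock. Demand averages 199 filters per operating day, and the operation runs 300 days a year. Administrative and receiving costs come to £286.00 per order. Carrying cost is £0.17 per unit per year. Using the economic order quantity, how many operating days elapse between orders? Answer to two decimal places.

Annual demand D = 199 × 300 = 59,700.
Q* = √(2DS/H) = √(2 × 59,700 × 286 / 0.17) ≈ 14172.97.
Cycle time = Q*/D × 300 = 14172.97 / 59,700 × 300 ≈ 71.221 days.

T ≈ 71.22 days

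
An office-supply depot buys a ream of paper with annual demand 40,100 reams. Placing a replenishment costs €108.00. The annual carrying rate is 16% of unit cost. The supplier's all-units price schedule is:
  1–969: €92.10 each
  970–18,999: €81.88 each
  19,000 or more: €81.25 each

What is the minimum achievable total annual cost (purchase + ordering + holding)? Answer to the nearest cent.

Holding cost per unit per year at price C is H = 0.16·C.
Evaluate total cost at each tier's feasible EOQ or, if the EOQ is below the tier, at the tier's minimum quantity.
EOQ at €92.10 = 766.7 (feasible in tier 1): TC = 40,100×€92.10 + (40,100/766.7)×108 + (766.7/2)×0.16×€92.10 = €3,704,507.67.
EOQ at €81.88 = 813.1 < 970, so use break Q=970: TC = 40,100×€81.88 + (40,100/970.0)×108 + (970.0/2)×0.16×€81.88 = €3,294,206.63.
EOQ at €81.25 = 816.3 < 19000, so use break Q=19000: TC = 40,100×€81.25 + (40,100/19000.0)×108 + (19000.0/2)×0.16×€81.25 = €3,381,852.94.
Lowest total cost among the candidates is at Q = 970.0.

TC* ≈ €3,294,206.63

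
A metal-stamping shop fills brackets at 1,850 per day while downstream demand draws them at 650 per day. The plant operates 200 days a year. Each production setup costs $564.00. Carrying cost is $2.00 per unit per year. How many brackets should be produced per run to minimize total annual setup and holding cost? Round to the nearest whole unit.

Q* ≈ 10,632 brackets

Annual demand D = 650 × 200 = 130,000.
Production build-up factor (1 − d/p) = 1 − 650/1,850 = 0.6486.
Q* = √(2DS / (H(1 − d/p))) = √(2 × 130,000 × 564 / (2 × 0.6486)).
= √(146,640,000 / 1.2973) ≈ 10631.792.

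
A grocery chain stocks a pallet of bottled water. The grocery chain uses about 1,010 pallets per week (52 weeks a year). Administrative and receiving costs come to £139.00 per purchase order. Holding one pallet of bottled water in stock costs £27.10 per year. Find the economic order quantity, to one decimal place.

Q* ≈ 734.0 pallets

Annual demand D = 1,010 × 52 = 52,520.
EOQ = √(2DS / H) = √(2 × 52,520 × 139 / 27.1).
= √(14,600,560 / 27.1) = √538,766.0517 ≈ 734.007.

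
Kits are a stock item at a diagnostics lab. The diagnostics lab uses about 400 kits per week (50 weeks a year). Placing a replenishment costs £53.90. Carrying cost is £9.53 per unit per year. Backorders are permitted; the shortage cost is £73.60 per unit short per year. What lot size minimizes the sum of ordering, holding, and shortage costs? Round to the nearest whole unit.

Q* ≈ 505 kits

Annual demand D = 400 × 50 = 20,000.
With planned backorders, Q* = √(2DS/H) · √((H+B)/B).
√(2DS/H) = √(2 × 20,000 × 53.9 / 9.53) = 475.640.
√((H+B)/B) = √((9.53+73.6)/73.6) = 1.0628.
Q* ≈ 505.496.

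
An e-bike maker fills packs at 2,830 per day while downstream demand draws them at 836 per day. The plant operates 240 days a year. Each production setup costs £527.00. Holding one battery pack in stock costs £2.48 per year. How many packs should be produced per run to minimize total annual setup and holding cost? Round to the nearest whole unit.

Annual demand D = 836 × 240 = 200,640.
Production build-up factor (1 − d/p) = 1 − 836/2,830 = 0.7046.
Q* = √(2DS / (H(1 − d/p))) = √(2 × 200,640 × 527 / (2.48 × 0.7046)).
= √(211,474,560 / 1.7474) ≈ 11001.043.

Q* ≈ 11,001 packs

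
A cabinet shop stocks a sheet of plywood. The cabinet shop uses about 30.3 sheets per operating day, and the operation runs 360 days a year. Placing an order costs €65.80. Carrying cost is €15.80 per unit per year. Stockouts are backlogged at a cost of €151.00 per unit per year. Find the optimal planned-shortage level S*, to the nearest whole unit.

S* ≈ 30 sheets

Annual demand D = 30.3 × 360 = 10,908.
With planned backorders, Q* = √(2DS/H) · √((H+B)/B).
√(2DS/H) = √(2 × 10,908 × 65.8 / 15.8) = 301.420.
√((H+B)/B) = √((15.8+151)/151) = 1.0510.
Q* ≈ 316.797.
S* = Q* · H/(H+B) = 316.797 × 15.8/166.8 ≈ 30.008.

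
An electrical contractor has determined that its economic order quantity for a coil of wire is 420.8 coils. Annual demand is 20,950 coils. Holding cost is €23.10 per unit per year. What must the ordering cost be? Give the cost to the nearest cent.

Squaring Q* = √(2DS/H) gives Q*² = 2DS/H.
From Q* = √(2DS/H): S = Q*²H / (2D) = 420.8² × 23.1 / (2 × 20,950) = 97.6224.

S ≈ €97.62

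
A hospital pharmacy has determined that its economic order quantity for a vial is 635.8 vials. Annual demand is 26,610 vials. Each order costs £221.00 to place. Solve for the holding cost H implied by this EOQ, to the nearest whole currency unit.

H ≈ £29

The basic EOQ model gives Q* = √(2DS/H); rearrange for the unknown.
From Q* = √(2DS/H): H = 2DS / Q*² = 2 × 26,610 × 221 / 635.8² = 29.0955.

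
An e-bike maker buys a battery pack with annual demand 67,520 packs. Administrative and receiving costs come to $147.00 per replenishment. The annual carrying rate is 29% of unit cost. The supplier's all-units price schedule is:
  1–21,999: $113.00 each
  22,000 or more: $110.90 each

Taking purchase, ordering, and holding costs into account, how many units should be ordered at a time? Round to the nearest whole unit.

Q* ≈ 778 packs

Holding cost per unit per year at price C is H = 0.29·C.
Evaluate total cost at each tier's feasible EOQ or, if the EOQ is below the tier, at the tier's minimum quantity.
EOQ at $113.00 = 778.3 (feasible in tier 1): TC = 67,520×$113.00 + (67,520/778.3)×147 + (778.3/2)×0.29×$113.00 = $7,655,265.16.
EOQ at $110.90 = 785.6 < 22000, so use break Q=22000: TC = 67,520×$110.90 + (67,520/22000.0)×147 + (22000.0/2)×0.29×$110.90 = $7,842,190.16.
Lowest total cost is $7,655,265.16 at Q = 778.3.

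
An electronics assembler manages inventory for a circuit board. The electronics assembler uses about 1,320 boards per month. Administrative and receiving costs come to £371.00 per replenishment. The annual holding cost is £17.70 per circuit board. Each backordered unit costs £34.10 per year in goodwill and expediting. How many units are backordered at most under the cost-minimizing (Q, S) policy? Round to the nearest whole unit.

S* ≈ 343 boards

Annual demand D = 1,320 × 12 = 15,840.
With planned backorders, Q* = √(2DS/H) · √((H+B)/B).
√(2DS/H) = √(2 × 15,840 × 371 / 17.7) = 814.879.
√((H+B)/B) = √((17.7+34.1)/34.1) = 1.2325.
Q* ≈ 1004.340.
S* = Q* · H/(H+B) = 1004.340 × 17.7/51.8 ≈ 343.182.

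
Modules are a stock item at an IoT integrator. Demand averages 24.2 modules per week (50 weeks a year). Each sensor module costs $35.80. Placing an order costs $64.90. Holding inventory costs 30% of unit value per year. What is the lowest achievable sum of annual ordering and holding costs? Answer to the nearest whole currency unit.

TC* ≈ $1,299

Annual demand D = 24.2 × 50 = 1,210.
Holding cost H = 0.30 × $35.80 = $10.7400 per unit per year.
Q* = √(2DS/H) = √(2 × 1,210 × 64.9 / 10.74) ≈ 120.93.
At the optimum the two cost components are equal, so total cost = 2·(Q*/2)H = Q*·H.
Minimum total = √(2DSH) = √(2 × 1,210 × 64.9 × 10.74) ≈ 1298.770.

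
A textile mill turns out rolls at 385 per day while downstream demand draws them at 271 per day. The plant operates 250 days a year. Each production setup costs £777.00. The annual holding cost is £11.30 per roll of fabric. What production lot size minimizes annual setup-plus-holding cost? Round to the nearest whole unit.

Q* ≈ 5,609 rolls

Annual demand D = 271 × 250 = 67,750.
Production build-up factor (1 − d/p) = 1 − 271/385 = 0.2961.
Q* = √(2DS / (H(1 − d/p))) = √(2 × 67,750 × 777 / (11.3 × 0.2961)).
= √(105,283,500 / 3.346) ≈ 5609.432.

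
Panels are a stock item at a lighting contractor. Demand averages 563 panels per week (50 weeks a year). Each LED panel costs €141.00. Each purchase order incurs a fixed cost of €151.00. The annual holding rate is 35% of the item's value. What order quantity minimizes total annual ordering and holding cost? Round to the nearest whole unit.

Annual demand D = 563 × 50 = 28,150.
Holding cost H = 0.35 × €141.00 = €49.3500 per unit per year.
EOQ = √(2DS / H) = √(2 × 28,150 × 151 / 49.35).
= √(8,501,300 / 49.35) = √172,265.4509 ≈ 415.049.

Q* ≈ 415 panels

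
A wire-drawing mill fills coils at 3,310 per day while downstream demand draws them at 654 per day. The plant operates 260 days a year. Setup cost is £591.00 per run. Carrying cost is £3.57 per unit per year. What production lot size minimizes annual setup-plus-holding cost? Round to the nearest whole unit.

Annual demand D = 654 × 260 = 170,040.
Production build-up factor (1 − d/p) = 1 − 654/3,310 = 0.8024.
Q* = √(2DS / (H(1 − d/p))) = √(2 × 170,040 × 591 / (3.57 × 0.8024)).
= √(200,987,280 / 2.8646) ≈ 8376.260.

Q* ≈ 8,376 coils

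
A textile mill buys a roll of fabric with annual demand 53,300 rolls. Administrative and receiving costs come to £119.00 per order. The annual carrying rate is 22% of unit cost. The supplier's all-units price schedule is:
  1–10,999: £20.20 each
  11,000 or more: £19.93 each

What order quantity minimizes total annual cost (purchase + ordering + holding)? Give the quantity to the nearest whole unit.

Holding cost per unit per year at price C is H = 0.22·C.
Candidates are each tier's EOQ (if it falls in that tier) and each price-break quantity.
EOQ at £20.20 = 1689.5 (feasible in tier 1): TC = 53,300×£20.20 + (53,300/1689.5)×119 + (1689.5/2)×0.22×£20.20 = £1,084,168.26.
EOQ at £19.93 = 1700.9 < 11000, so use break Q=11000: TC = 53,300×£19.93 + (53,300/11000.0)×119 + (11000.0/2)×0.22×£19.93 = £1,086,960.91.
Lowest total cost is £1,084,168.26 at Q = 1689.5.

Q* ≈ 1,690 rolls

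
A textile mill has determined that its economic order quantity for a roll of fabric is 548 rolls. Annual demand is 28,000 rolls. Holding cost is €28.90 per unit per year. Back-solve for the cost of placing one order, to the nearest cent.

Invert the EOQ relation Q*² = 2DS/H.
From Q* = √(2DS/H): S = Q*²H / (2D) = 548² × 28.9 / (2 × 28,000) = 154.9783.

S ≈ €154.98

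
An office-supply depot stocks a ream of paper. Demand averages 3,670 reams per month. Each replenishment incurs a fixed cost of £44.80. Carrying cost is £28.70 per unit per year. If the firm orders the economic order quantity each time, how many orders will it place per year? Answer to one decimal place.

N ≈ 118.8 orders per year

Annual demand D = 3,670 × 12 = 44,040.
EOQ = √(2DS/H) = √(2 × 44,040 × 44.8 / 28.7) ≈ 370.80.
Orders per year = D / Q* = 44,040 / 370.80 ≈ 118.771.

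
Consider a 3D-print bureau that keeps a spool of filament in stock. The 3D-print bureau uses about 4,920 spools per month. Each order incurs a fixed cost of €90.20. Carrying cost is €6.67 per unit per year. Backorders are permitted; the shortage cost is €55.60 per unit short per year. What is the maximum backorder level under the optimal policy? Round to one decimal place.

S* ≈ 143.2 spools

Annual demand D = 4,920 × 12 = 59,040.
With planned backorders, Q* = √(2DS/H) · √((H+B)/B).
√(2DS/H) = √(2 × 59,040 × 90.2 / 6.67) = 1263.655.
√((H+B)/B) = √((6.67+55.6)/55.6) = 1.0583.
Q* ≈ 1337.305.
S* = Q* · H/(H+B) = 1337.305 × 6.67/62.27 ≈ 143.244.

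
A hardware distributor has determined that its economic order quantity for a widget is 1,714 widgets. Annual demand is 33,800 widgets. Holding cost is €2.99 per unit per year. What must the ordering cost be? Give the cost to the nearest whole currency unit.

Squaring Q* = √(2DS/H) gives Q*² = 2DS/H.
From Q* = √(2DS/H): S = Q*²H / (2D) = 1,714² × 2.99 / (2 × 33,800) = 129.9410.

S ≈ €130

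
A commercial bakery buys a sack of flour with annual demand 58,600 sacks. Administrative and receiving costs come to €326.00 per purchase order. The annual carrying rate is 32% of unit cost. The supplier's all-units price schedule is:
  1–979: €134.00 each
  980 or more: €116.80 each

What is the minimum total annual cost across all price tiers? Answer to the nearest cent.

Holding cost per unit per year at price C is H = 0.32·C.
For each price level, check whether its EOQ is feasible; otherwise the best quantity at that price is the breakpoint.
EOQ at €134.00 = 943.9 (feasible in tier 1): TC = 58,600×€134.00 + (58,600/943.9)×326 + (943.9/2)×0.32×€134.00 = €7,892,876.22.
EOQ at €116.80 = 1011.1 (feasible in tier 2): TC = 58,600×€116.80 + (58,600/1011.1)×326 + (1011.1/2)×0.32×€116.80 = €6,882,269.31.
Lowest total cost among the candidates is at Q = 1011.1.

TC* ≈ €6,882,269.31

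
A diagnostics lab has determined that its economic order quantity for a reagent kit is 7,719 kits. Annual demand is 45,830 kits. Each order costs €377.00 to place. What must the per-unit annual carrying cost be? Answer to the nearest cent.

H ≈ €0.58

The basic EOQ model gives Q* = √(2DS/H); rearrange for the unknown.
From Q* = √(2DS/H): H = 2DS / Q*² = 2 × 45,830 × 377 / 7,719² = 0.5800.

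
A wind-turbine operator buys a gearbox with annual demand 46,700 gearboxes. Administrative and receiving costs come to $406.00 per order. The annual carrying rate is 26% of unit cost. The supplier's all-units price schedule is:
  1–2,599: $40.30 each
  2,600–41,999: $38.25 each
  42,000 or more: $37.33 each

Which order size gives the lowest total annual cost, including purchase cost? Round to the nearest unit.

Q* ≈ 2,600 gearboxes

Holding cost per unit per year at price C is H = 0.26·C.
Candidates are each tier's EOQ (if it falls in that tier) and each price-break quantity.
EOQ at $40.30 = 1902.4 (feasible in tier 1): TC = 46,700×$40.30 + (46,700/1902.4)×406 + (1902.4/2)×0.26×$40.30 = $1,901,943.14.
EOQ at $38.25 = 1952.7 < 2600, so use break Q=2600: TC = 46,700×$38.25 + (46,700/2600.0)×406 + (2600.0/2)×0.26×$38.25 = $1,806,495.88.
EOQ at $37.33 = 1976.6 < 42000, so use break Q=42000: TC = 46,700×$37.33 + (46,700/42000.0)×406 + (42000.0/2)×0.26×$37.33 = $1,947,584.23.
Lowest total cost is $1,806,495.88 at Q = 2600.0.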